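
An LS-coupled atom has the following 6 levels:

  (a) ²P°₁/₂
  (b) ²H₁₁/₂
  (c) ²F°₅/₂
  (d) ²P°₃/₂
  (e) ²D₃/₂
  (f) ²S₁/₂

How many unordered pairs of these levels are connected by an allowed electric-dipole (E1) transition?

5

(a)–(b): forbidden (ΔL, ΔJ).
(a)–(c): forbidden (parity, ΔL, ΔJ).
(a)–(d): forbidden (parity).
(a)–(e): allowed.
(a)–(f): allowed.
(b)–(c): forbidden (ΔL, ΔJ).
(b)–(d): forbidden (ΔL, ΔJ).
(b)–(e): forbidden (parity, ΔL, ΔJ).
(b)–(f): forbidden (parity, ΔL, ΔJ).
(c)–(d): forbidden (parity, ΔL).
(c)–(e): allowed.
(c)–(f): forbidden (ΔL, ΔJ).
(d)–(e): allowed.
(d)–(f): allowed.
(e)–(f): forbidden (parity, ΔL).
Allowed pairs: 5 of 15.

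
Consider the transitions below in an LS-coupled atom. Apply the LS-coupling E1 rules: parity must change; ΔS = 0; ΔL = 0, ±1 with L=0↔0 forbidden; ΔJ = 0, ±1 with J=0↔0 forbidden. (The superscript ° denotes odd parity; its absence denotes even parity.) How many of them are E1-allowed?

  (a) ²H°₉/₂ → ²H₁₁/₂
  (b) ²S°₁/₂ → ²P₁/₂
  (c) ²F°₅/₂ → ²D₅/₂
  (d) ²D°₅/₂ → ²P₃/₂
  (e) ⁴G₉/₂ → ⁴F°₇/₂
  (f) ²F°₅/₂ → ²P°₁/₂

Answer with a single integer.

5

(a) allowed
(b) allowed
(c) allowed
(d) allowed
(e) allowed
(f) forbidden (parity, ΔL, ΔJ fail)
Total allowed: 5 of 6.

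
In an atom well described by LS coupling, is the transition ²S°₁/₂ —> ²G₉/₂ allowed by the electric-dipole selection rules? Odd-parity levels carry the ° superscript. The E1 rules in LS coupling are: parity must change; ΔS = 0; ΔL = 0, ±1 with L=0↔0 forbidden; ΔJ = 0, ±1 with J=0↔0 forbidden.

Parity must change: odd → even — passes.
ΔS = 0: S: 1/2 → 1/2 — passes.
ΔL = 0, ±1 (not L=0↔0): L: 0 → 4, ΔL = +4 — fails.
ΔJ = 0, ±1 (not J=0↔0): J: 1/2 → 9/2, ΔJ = +4 — fails.
Rule(s) violated: ΔL, ΔJ.

forbidden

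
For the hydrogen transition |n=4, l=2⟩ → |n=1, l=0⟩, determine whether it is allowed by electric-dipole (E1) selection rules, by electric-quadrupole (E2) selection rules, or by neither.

Δl = 0 − 2 = -2; l_i + l_f = 2.
E1 (Δl = ±1): not satisfied.
E2 (Δl = 0,±2, l_i+l_f ≥ 2): satisfied.

E2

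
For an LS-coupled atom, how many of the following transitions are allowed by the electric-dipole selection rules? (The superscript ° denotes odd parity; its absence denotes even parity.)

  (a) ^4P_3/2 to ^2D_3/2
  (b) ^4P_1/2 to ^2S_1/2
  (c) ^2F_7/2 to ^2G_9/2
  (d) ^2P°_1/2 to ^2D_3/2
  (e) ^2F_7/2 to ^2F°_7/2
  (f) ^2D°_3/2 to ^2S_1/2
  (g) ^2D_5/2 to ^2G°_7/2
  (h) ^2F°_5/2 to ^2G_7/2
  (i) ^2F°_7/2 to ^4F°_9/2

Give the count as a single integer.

(a) forbidden (parity, ΔS fail)
(b) forbidden (parity, ΔS fail)
(c) forbidden (parity fails)
(d) allowed
(e) allowed
(f) forbidden (ΔL fails)
(g) forbidden (ΔL fails)
(h) allowed
(i) forbidden (parity, ΔS fail)
Total allowed: 3 of 9.

3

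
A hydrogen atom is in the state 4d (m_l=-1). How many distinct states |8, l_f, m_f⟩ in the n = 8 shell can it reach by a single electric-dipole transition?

5

E1 requires Δl = ±1, so l_f ∈ {1, 3}; with 0 ≤ l_f ≤ n_f−1 = 7, the allowed l_f values are {1, 3}.
For l_f = 1: m_f ∈ {m_i−1, m_i, m_i+1} ∩ [−1, 1] = {-1, 0} → 2 states.
For l_f = 3: m_f ∈ {m_i−1, m_i, m_i+1} ∩ [−3, 3] = {-2, -1, 0} → 3 states.
Total: 5.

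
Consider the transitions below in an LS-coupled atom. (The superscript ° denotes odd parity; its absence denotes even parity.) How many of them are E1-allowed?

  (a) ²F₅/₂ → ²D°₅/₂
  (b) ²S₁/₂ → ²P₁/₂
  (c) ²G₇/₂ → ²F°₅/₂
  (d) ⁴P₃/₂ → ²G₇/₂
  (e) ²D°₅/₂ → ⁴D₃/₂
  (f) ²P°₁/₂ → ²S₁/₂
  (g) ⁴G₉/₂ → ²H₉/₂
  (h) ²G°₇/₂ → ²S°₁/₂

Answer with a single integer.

3

(a) allowed
(b) forbidden (parity fails)
(c) allowed
(d) forbidden (parity, ΔS, ΔL, ΔJ fail)
(e) forbidden (ΔS fails)
(f) allowed
(g) forbidden (parity, ΔS fail)
(h) forbidden (parity, ΔL, ΔJ fail)
Total allowed: 3 of 8.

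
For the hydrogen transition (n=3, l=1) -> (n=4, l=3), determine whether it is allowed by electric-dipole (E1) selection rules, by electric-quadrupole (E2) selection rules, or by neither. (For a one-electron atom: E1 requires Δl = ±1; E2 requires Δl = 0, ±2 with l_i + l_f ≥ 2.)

E2

Δl = 3 − 1 = +2; l_i + l_f = 4.
E1 (Δl = ±1): not satisfied.
E2 (Δl = 0,±2, l_i+l_f ≥ 2): satisfied.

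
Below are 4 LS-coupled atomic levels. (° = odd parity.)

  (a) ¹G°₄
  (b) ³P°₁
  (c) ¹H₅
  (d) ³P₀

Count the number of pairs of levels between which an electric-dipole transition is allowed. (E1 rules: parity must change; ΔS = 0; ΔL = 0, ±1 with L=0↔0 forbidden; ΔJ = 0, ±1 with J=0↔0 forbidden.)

(a)–(b): forbidden (parity, ΔS, ΔL, ΔJ).
(a)–(c): allowed.
(a)–(d): forbidden (ΔS, ΔL, ΔJ).
(b)–(c): forbidden (ΔS, ΔL, ΔJ).
(b)–(d): allowed.
(c)–(d): forbidden (parity, ΔS, ΔL, ΔJ).
Allowed pairs: 2 of 6.

2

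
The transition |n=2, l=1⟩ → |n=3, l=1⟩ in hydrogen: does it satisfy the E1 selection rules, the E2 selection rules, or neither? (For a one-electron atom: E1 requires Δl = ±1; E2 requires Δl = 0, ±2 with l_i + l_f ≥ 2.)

Δl = 1 − 1 = +0; l_i + l_f = 2.
E1 (Δl = ±1): not satisfied.
E2 (Δl = 0,±2, l_i+l_f ≥ 2): satisfied.

E2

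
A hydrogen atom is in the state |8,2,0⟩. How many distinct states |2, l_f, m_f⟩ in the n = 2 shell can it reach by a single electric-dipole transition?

3

E1 requires Δl = ±1, so l_f ∈ {1, 3}; with 0 ≤ l_f ≤ n_f−1 = 1, the allowed l_f values are {1}.
For l_f = 1: m_f ∈ {m_i−1, m_i, m_i+1} ∩ [−1, 1] = {-1, 0, 1} → 3 states.
Total: 3.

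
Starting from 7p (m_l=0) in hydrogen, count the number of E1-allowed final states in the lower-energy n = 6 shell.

4

E1 requires Δl = ±1, so l_f ∈ {0, 2}; with 0 ≤ l_f ≤ n_f−1 = 5, the allowed l_f values are {0, 2}.
For l_f = 0: m_f ∈ {m_i−1, m_i, m_i+1} ∩ [−0, 0] = {0} → 1 state.
For l_f = 2: m_f ∈ {m_i−1, m_i, m_i+1} ∩ [−2, 2] = {-1, 0, 1} → 3 states.
Total: 4.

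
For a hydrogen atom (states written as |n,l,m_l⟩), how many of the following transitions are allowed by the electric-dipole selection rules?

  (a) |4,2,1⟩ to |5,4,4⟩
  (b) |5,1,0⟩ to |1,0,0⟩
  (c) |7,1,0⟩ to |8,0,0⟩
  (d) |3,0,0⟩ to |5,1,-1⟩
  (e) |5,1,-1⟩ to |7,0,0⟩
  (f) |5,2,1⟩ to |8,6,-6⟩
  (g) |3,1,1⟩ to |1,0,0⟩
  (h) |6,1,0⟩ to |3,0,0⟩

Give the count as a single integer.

6

(a) forbidden — Δl = +2 (E1 requires Δl = ±1); Δm_l = +3 (E1 requires Δm_l = 0, ±1)
(b) allowed
(c) allowed
(d) allowed
(e) allowed
(f) forbidden — Δl = +4 (E1 requires Δl = ±1); Δm_l = -7 (E1 requires Δm_l = 0, ±1)
(g) allowed
(h) allowed
Total allowed: 6 of 8.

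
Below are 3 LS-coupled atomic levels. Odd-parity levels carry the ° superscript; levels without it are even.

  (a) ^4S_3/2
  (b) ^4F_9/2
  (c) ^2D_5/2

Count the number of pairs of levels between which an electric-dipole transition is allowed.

0

(a)–(b): forbidden (parity, ΔL, ΔJ).
(a)–(c): forbidden (parity, ΔS, ΔL).
(b)–(c): forbidden (parity, ΔS, ΔJ).
Allowed pairs: 0 of 3.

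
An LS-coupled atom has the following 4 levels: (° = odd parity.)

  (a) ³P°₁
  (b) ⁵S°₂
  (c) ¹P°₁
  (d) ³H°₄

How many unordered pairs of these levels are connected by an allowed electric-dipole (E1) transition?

(a)–(b): forbidden (parity, ΔS).
(a)–(c): forbidden (parity, ΔS).
(a)–(d): forbidden (parity, ΔL, ΔJ).
(b)–(c): forbidden (parity, ΔS).
(b)–(d): forbidden (parity, ΔS, ΔL, ΔJ).
(c)–(d): forbidden (parity, ΔS, ΔL, ΔJ).
Allowed pairs: 0 of 6.

0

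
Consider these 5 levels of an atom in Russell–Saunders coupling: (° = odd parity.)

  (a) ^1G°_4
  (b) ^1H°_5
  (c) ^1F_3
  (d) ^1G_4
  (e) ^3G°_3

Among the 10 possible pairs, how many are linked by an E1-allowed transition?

3

(a)–(b): forbidden (parity).
(a)–(c): allowed.
(a)–(d): allowed.
(a)–(e): forbidden (parity, ΔS).
(b)–(c): forbidden (ΔL, ΔJ).
(b)–(d): allowed.
(b)–(e): forbidden (parity, ΔS, ΔJ).
(c)–(d): forbidden (parity).
(c)–(e): forbidden (ΔS).
(d)–(e): forbidden (ΔS).
Allowed pairs: 3 of 10.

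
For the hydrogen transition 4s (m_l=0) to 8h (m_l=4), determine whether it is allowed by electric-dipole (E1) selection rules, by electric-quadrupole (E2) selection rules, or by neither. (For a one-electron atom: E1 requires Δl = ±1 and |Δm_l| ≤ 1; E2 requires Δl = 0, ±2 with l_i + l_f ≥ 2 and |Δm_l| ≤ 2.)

Δl = 5 − 0 = +5; l_i + l_f = 5.
Δm_l = +4.
E1 (Δl = ±1, |Δm_l| ≤ 1): not satisfied.
E2 (Δl = 0,±2, l_i+l_f ≥ 2, |Δm_l| ≤ 2): not satisfied.

neither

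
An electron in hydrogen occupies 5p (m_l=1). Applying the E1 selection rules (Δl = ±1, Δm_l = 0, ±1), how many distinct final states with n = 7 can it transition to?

E1 requires Δl = ±1, so l_f ∈ {0, 2}; with 0 ≤ l_f ≤ n_f−1 = 6, the allowed l_f values are {0, 2}.
For l_f = 0: m_f ∈ {m_i−1, m_i, m_i+1} ∩ [−0, 0] = {0} → 1 state.
For l_f = 2: m_f ∈ {m_i−1, m_i, m_i+1} ∩ [−2, 2] = {0, 1, 2} → 3 states.
Total: 4.

4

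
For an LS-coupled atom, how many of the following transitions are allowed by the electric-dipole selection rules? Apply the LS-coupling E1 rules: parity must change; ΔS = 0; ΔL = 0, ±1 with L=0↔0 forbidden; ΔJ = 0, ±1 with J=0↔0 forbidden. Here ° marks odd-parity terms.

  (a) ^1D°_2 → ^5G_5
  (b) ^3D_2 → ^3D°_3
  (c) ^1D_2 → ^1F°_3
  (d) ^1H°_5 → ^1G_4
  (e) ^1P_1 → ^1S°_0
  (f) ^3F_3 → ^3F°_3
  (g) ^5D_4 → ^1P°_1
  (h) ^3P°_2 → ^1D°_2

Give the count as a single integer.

(a) forbidden (ΔS, ΔL, ΔJ fail)
(b) allowed
(c) allowed
(d) allowed
(e) allowed
(f) allowed
(g) forbidden (ΔS, ΔJ fail)
(h) forbidden (parity, ΔS fail)
Total allowed: 5 of 8.

5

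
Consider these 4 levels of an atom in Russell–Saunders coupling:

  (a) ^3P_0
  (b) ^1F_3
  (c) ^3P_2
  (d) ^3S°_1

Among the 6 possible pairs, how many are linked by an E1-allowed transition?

2

(a)–(b): forbidden (parity, ΔS, ΔL, ΔJ).
(a)–(c): forbidden (parity, ΔJ).
(a)–(d): allowed.
(b)–(c): forbidden (parity, ΔS, ΔL).
(b)–(d): forbidden (ΔS, ΔL, ΔJ).
(c)–(d): allowed.
Allowed pairs: 2 of 6.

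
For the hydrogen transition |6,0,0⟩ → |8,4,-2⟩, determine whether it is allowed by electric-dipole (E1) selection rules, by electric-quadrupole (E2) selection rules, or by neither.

neither

Δl = 4 − 0 = +4; l_i + l_f = 4.
Δm_l = -2.
E1 (Δl = ±1, |Δm_l| ≤ 1): not satisfied.
E2 (Δl = 0,±2, l_i+l_f ≥ 2, |Δm_l| ≤ 2): not satisfied.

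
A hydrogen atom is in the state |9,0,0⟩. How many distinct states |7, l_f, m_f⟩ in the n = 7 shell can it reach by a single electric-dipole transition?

3

E1 requires Δl = ±1, so l_f ∈ {-1, 1}; with 0 ≤ l_f ≤ n_f−1 = 6, the allowed l_f values are {1}.
For l_f = 1: m_f ∈ {m_i−1, m_i, m_i+1} ∩ [−1, 1] = {-1, 0, 1} → 3 states.
Total: 3.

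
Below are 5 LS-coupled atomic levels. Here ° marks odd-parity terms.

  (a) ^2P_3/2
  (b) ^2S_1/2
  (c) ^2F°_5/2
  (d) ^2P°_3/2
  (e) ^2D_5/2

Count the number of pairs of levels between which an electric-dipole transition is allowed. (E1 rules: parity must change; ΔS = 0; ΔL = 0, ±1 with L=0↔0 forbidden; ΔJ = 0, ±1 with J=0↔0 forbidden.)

4

(a)–(b): forbidden (parity).
(a)–(c): forbidden (ΔL).
(a)–(d): allowed.
(a)–(e): forbidden (parity).
(b)–(c): forbidden (ΔL, ΔJ).
(b)–(d): allowed.
(b)–(e): forbidden (parity, ΔL, ΔJ).
(c)–(d): forbidden (parity, ΔL).
(c)–(e): allowed.
(d)–(e): allowed.
Allowed pairs: 4 of 10.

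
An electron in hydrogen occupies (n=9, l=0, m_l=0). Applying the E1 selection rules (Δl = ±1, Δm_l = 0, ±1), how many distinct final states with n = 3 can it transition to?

3

E1 requires Δl = ±1, so l_f ∈ {-1, 1}; with 0 ≤ l_f ≤ n_f−1 = 2, the allowed l_f values are {1}.
For l_f = 1: m_f ∈ {m_i−1, m_i, m_i+1} ∩ [−1, 1] = {-1, 0, 1} → 3 states.
Total: 3.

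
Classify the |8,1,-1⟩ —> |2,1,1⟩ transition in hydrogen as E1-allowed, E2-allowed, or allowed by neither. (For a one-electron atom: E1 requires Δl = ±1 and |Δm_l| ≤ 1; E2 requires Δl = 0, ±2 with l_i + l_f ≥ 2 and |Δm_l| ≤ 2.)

Δl = 1 − 1 = +0; l_i + l_f = 2.
Δm_l = +2.
E1 (Δl = ±1, |Δm_l| ≤ 1): not satisfied.
E2 (Δl = 0,±2, l_i+l_f ≥ 2, |Δm_l| ≤ 2): satisfied.

E2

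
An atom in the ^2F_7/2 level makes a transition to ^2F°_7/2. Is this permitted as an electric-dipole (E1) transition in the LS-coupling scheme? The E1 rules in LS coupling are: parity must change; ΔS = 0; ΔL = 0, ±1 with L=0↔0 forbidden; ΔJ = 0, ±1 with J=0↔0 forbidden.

Initial level: S=1/2, L=3, J=7/2, parity even. Final level: S=1/2, L=3, J=7/2, parity odd.
Parity must change: even → odd — satisfied.
ΔS = 0: S: 1/2 → 1/2 — satisfied.
ΔL = 0, ±1 (not L=0↔0): L: 3 → 3, ΔL = +0 — satisfied.
ΔJ = 0, ±1 (not J=0↔0): J: 7/2 → 7/2, ΔJ = +0 — satisfied.
All four E1 rules are satisfied.

allowed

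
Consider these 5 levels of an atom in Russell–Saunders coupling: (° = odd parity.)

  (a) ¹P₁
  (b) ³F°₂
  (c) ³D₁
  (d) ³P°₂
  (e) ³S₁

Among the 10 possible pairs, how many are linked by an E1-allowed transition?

(a)–(b): forbidden (ΔS, ΔL).
(a)–(c): forbidden (parity, ΔS).
(a)–(d): forbidden (ΔS).
(a)–(e): forbidden (parity, ΔS).
(b)–(c): allowed.
(b)–(d): forbidden (parity, ΔL).
(b)–(e): forbidden (ΔL).
(c)–(d): allowed.
(c)–(e): forbidden (parity, ΔL).
(d)–(e): allowed.
Allowed pairs: 3 of 10.

3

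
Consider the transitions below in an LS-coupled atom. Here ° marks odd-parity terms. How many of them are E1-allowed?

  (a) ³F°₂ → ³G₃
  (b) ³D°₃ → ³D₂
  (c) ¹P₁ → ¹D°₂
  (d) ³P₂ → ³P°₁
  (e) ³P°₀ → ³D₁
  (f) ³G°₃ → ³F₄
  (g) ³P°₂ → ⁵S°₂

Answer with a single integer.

(a) allowed
(b) allowed
(c) allowed
(d) allowed
(e) allowed
(f) allowed
(g) forbidden (parity, ΔS fail)
Total allowed: 6 of 7.

6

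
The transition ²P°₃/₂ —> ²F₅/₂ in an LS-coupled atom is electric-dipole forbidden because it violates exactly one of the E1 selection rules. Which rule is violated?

the ΔL = 0, ±1 rule

Initial level: S=1/2, L=1, J=3/2, parity odd. Final level: S=1/2, L=3, J=5/2, parity even.
Parity must change: odd → even — ✓.
ΔS = 0: S: 1/2 → 1/2 — ✓.
ΔL = 0, ±1 (not L=0↔0): L: 1 → 3, ΔL = +2 — ✗.
ΔJ = 0, ±1 (not J=0↔0): J: 3/2 → 5/2, ΔJ = +1 — ✓.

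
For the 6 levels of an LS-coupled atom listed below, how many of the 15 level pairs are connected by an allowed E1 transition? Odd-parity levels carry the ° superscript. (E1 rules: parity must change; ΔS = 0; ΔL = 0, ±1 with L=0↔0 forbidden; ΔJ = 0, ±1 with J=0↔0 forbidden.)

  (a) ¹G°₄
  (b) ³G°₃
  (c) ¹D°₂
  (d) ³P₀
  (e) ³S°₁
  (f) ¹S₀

(a)–(b): forbidden (parity, ΔS).
(a)–(c): forbidden (parity, ΔL, ΔJ).
(a)–(d): forbidden (ΔS, ΔL, ΔJ).
(a)–(e): forbidden (parity, ΔS, ΔL, ΔJ).
(a)–(f): forbidden (ΔL, ΔJ).
(b)–(c): forbidden (parity, ΔS, ΔL).
(b)–(d): forbidden (ΔL, ΔJ).
(b)–(e): forbidden (parity, ΔL, ΔJ).
(b)–(f): forbidden (ΔS, ΔL, ΔJ).
(c)–(d): forbidden (ΔS, ΔJ).
(c)–(e): forbidden (parity, ΔS, ΔL).
(c)–(f): forbidden (ΔL, ΔJ).
(d)–(e): allowed.
(d)–(f): forbidden (parity, ΔS, ΔJ).
(e)–(f): forbidden (ΔS, ΔL).
Allowed pairs: 1 of 15.

1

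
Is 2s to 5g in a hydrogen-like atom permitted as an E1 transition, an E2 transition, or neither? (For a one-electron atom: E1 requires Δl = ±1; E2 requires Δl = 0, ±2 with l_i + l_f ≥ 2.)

neither

Δl = 4 − 0 = +4; l_i + l_f = 4.
E1 (Δl = ±1): not satisfied.
E2 (Δl = 0,±2, l_i+l_f ≥ 2): not satisfied.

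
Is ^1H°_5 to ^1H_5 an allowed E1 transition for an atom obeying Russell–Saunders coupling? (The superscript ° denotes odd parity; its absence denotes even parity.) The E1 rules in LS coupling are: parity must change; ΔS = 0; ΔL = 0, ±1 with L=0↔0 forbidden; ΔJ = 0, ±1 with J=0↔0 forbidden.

allowed

Initial level: S=0, L=5, J=5, parity odd. Final level: S=0, L=5, J=5, parity even.
Parity must change: odd → even — passes.
ΔS = 0: S: 0 → 0 — passes.
ΔL = 0, ±1 (not L=0↔0): L: 5 → 5, ΔL = +0 — passes.
ΔJ = 0, ±1 (not J=0↔0): J: 5 → 5, ΔJ = +0 — passes.
All four E1 rules are satisfied.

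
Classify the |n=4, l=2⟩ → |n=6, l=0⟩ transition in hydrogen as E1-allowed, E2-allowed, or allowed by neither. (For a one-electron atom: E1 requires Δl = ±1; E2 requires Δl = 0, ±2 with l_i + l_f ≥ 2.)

E2

Δl = 0 − 2 = -2; l_i + l_f = 2.
E1 (Δl = ±1): not satisfied.
E2 (Δl = 0,±2, l_i+l_f ≥ 2): satisfied.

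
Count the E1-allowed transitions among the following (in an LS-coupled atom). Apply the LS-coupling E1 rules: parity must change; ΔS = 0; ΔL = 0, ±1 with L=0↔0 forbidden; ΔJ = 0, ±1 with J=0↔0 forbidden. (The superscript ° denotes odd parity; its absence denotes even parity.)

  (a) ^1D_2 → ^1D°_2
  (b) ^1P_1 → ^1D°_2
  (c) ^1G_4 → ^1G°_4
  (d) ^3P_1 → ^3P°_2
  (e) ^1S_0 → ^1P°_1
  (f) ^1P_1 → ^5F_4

(a) allowed
(b) allowed
(c) allowed
(d) allowed
(e) allowed
(f) forbidden (parity, ΔS, ΔL, ΔJ fail)
Total allowed: 5 of 6.

5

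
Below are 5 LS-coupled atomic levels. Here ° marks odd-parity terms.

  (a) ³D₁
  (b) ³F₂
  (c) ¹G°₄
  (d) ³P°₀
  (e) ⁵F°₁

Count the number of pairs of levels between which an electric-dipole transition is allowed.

(a)–(b): forbidden (parity).
(a)–(c): forbidden (ΔS, ΔL, ΔJ).
(a)–(d): allowed.
(a)–(e): forbidden (ΔS).
(b)–(c): forbidden (ΔS, ΔJ).
(b)–(d): forbidden (ΔL, ΔJ).
(b)–(e): forbidden (ΔS).
(c)–(d): forbidden (parity, ΔS, ΔL, ΔJ).
(c)–(e): forbidden (parity, ΔS, ΔJ).
(d)–(e): forbidden (parity, ΔS, ΔL).
Allowed pairs: 1 of 10.

1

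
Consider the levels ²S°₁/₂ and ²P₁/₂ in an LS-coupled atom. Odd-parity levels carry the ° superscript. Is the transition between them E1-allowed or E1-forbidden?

allowed

Reading off the term symbols: S 1/2→1/2, L 0→1, J 1/2→1/2, parity odd→even.
ΔS = 0: S: 1/2 → 1/2 — satisfied.
Parity must change: odd → even — satisfied.
ΔJ = 0, ±1 (not J=0↔0): J: 1/2 → 1/2, ΔJ = +0 — satisfied.
ΔL = 0, ±1 (not L=0↔0): L: 0 → 1, ΔL = +1 — satisfied.
All four E1 rules are satisfied.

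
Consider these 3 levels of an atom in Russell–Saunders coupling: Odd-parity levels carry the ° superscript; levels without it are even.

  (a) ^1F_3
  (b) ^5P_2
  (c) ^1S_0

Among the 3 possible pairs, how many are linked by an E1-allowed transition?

(a)–(b): forbidden (parity, ΔS, ΔL).
(a)–(c): forbidden (parity, ΔL, ΔJ).
(b)–(c): forbidden (parity, ΔS, ΔJ).
Allowed pairs: 0 of 3.

0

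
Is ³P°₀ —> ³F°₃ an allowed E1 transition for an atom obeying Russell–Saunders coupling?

Initial level: S=1, L=1, J=0, parity odd. Final level: S=1, L=3, J=3, parity odd.
Parity must change: odd → odd — fails.
ΔL = 0, ±1 (not L=0↔0): L: 1 → 3, ΔL = +2 — fails.
ΔS = 0: S: 1 → 1 — passes.
ΔJ = 0, ±1 (not J=0↔0): J: 0 → 3, ΔJ = +3 — fails.
Rule(s) violated: parity, ΔL, ΔJ.

forbidden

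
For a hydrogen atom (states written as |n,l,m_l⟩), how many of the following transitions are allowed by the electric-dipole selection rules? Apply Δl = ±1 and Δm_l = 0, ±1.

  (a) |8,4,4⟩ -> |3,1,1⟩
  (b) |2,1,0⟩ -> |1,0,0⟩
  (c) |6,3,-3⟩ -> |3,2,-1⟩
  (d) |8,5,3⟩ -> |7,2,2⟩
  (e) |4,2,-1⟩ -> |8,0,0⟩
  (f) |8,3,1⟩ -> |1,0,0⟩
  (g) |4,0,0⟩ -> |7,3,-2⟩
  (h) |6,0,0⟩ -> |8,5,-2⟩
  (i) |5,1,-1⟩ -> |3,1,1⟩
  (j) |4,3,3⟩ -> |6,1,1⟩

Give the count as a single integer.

(a) forbidden — Δl = -3 (E1 requires Δl = ±1); Δm_l = -3 (E1 requires Δm_l = 0, ±1)
(b) allowed
(c) forbidden — Δm_l = +2 (E1 requires Δm_l = 0, ±1)
(d) forbidden — Δl = -3 (E1 requires Δl = ±1)
(e) forbidden — Δl = -2 (E1 requires Δl = ±1)
(f) forbidden — Δl = -3 (E1 requires Δl = ±1)
(g) forbidden — Δl = +3 (E1 requires Δl = ±1); Δm_l = -2 (E1 requires Δm_l = 0, ±1)
(h) forbidden — Δl = +5 (E1 requires Δl = ±1); Δm_l = -2 (E1 requires Δm_l = 0, ±1)
(i) forbidden — Δl = +0 (E1 requires Δl = ±1); Δm_l = +2 (E1 requires Δm_l = 0, ±1)
(j) forbidden — Δl = -2 (E1 requires Δl = ±1); Δm_l = -2 (E1 requires Δm_l = 0, ±1)
Total allowed: 1 of 10.

1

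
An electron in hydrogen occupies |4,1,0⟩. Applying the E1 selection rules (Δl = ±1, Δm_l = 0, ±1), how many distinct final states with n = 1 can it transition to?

E1 requires Δl = ±1, so l_f ∈ {0, 2}; with 0 ≤ l_f ≤ n_f−1 = 0, the allowed l_f values are {0}.
For l_f = 0: m_f ∈ {m_i−1, m_i, m_i+1} ∩ [−0, 0] = {0} → 1 state.
Total: 1.

1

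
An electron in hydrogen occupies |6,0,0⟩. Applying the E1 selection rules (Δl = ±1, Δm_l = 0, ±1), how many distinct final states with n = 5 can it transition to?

3

E1 requires Δl = ±1, so l_f ∈ {-1, 1}; with 0 ≤ l_f ≤ n_f−1 = 4, the allowed l_f values are {1}.
For l_f = 1: m_f ∈ {m_i−1, m_i, m_i+1} ∩ [−1, 1] = {-1, 0, 1} → 3 states.
Total: 3.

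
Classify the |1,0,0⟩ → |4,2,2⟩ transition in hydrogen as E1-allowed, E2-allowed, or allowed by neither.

Δl = 2 − 0 = +2; l_i + l_f = 2.
Δm_l = +2.
E1 (Δl = ±1, |Δm_l| ≤ 1): not satisfied.
E2 (Δl = 0,±2, l_i+l_f ≥ 2, |Δm_l| ≤ 2): satisfied.

E2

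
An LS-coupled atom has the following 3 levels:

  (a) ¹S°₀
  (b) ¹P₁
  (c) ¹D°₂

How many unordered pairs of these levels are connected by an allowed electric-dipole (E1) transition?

2

(a)–(b): allowed.
(a)–(c): forbidden (parity, ΔL, ΔJ).
(b)–(c): allowed.
Allowed pairs: 2 of 3.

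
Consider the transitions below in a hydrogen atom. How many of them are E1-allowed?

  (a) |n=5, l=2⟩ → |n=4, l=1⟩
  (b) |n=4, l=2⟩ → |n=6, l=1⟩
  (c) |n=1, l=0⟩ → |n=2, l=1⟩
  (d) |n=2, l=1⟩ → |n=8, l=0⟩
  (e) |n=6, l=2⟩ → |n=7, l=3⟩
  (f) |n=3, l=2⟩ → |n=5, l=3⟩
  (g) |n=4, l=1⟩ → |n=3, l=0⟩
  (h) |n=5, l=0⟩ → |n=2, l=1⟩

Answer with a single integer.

8

(a) allowed
(b) allowed
(c) allowed
(d) allowed
(e) allowed
(f) allowed
(g) allowed
(h) allowed
Total allowed: 8 of 8.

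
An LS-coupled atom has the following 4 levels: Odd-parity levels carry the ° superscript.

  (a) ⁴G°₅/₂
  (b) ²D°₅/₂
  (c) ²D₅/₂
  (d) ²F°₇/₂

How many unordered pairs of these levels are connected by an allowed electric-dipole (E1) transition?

2

(a)–(b): forbidden (parity, ΔS, ΔL).
(a)–(c): forbidden (ΔS, ΔL).
(a)–(d): forbidden (parity, ΔS).
(b)–(c): allowed.
(b)–(d): forbidden (parity).
(c)–(d): allowed.
Allowed pairs: 2 of 6.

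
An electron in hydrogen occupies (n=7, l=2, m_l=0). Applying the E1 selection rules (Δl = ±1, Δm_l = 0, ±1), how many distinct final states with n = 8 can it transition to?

6

E1 requires Δl = ±1, so l_f ∈ {1, 3}; with 0 ≤ l_f ≤ n_f−1 = 7, the allowed l_f values are {1, 3}.
For l_f = 1: m_f ∈ {m_i−1, m_i, m_i+1} ∩ [−1, 1] = {-1, 0, 1} → 3 states.
For l_f = 3: m_f ∈ {m_i−1, m_i, m_i+1} ∩ [−3, 3] = {-1, 0, 1} → 3 states.
Total: 6.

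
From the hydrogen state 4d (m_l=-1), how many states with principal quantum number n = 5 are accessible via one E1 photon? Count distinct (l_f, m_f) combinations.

E1 requires Δl = ±1, so l_f ∈ {1, 3}; with 0 ≤ l_f ≤ n_f−1 = 4, the allowed l_f values are {1, 3}.
For l_f = 1: m_f ∈ {m_i−1, m_i, m_i+1} ∩ [−1, 1] = {-1, 0} → 2 states.
For l_f = 3: m_f ∈ {m_i−1, m_i, m_i+1} ∩ [−3, 3] = {-2, -1, 0} → 3 states.
Total: 5.

5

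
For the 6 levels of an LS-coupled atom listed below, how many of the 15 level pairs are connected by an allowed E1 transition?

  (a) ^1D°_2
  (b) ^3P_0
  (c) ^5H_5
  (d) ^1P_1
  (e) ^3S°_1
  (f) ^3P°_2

(a)–(b): forbidden (ΔS, ΔJ).
(a)–(c): forbidden (ΔS, ΔL, ΔJ).
(a)–(d): allowed.
(a)–(e): forbidden (parity, ΔS, ΔL).
(a)–(f): forbidden (parity, ΔS).
(b)–(c): forbidden (parity, ΔS, ΔL, ΔJ).
(b)–(d): forbidden (parity, ΔS).
(b)–(e): allowed.
(b)–(f): forbidden (ΔJ).
(c)–(d): forbidden (parity, ΔS, ΔL, ΔJ).
(c)–(e): forbidden (ΔS, ΔL, ΔJ).
(c)–(f): forbidden (ΔS, ΔL, ΔJ).
(d)–(e): forbidden (ΔS).
(d)–(f): forbidden (ΔS).
(e)–(f): forbidden (parity).
Allowed pairs: 2 of 15.

2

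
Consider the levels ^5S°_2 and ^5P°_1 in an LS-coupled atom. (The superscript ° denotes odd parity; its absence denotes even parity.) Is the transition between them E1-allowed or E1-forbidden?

Parity must change: odd → odd — fails.
ΔS = 0: S: 2 → 2 — ok.
ΔL = 0, ±1 (not L=0↔0): L: 0 → 1, ΔL = +1 — ok.
ΔJ = 0, ±1 (not J=0↔0): J: 2 → 1, ΔJ = -1 — ok.
Rule(s) violated: parity.

forbidden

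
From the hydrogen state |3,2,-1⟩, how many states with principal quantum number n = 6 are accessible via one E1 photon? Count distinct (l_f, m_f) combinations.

5

E1 requires Δl = ±1, so l_f ∈ {1, 3}; with 0 ≤ l_f ≤ n_f−1 = 5, the allowed l_f values are {1, 3}.
For l_f = 1: m_f ∈ {m_i−1, m_i, m_i+1} ∩ [−1, 1] = {-1, 0} → 2 states.
For l_f = 3: m_f ∈ {m_i−1, m_i, m_i+1} ∩ [−3, 3] = {-2, -1, 0} → 3 states.
Total: 5.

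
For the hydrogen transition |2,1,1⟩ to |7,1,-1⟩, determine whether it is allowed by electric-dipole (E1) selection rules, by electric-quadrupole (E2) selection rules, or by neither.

Δl = 1 − 1 = +0; l_i + l_f = 2.
Δm_l = -2.
E1 (Δl = ±1, |Δm_l| ≤ 1): not satisfied.
E2 (Δl = 0,±2, l_i+l_f ≥ 2, |Δm_l| ≤ 2): satisfied.

E2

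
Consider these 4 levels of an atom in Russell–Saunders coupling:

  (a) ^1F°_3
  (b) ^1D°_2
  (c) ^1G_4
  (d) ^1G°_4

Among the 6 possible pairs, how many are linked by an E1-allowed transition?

2

(a)–(b): forbidden (parity).
(a)–(c): allowed.
(a)–(d): forbidden (parity).
(b)–(c): forbidden (ΔL, ΔJ).
(b)–(d): forbidden (parity, ΔL, ΔJ).
(c)–(d): allowed.
Allowed pairs: 2 of 6.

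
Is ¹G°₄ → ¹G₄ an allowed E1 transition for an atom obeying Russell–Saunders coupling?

Parity must change: odd → even — ok.
ΔJ = 0, ±1 (not J=0↔0): J: 4 → 4, ΔJ = +0 — ok.
ΔS = 0: S: 0 → 0 — ok.
ΔL = 0, ±1 (not L=0↔0): L: 4 → 4, ΔL = +0 — ok.
All four E1 rules are satisfied.

allowed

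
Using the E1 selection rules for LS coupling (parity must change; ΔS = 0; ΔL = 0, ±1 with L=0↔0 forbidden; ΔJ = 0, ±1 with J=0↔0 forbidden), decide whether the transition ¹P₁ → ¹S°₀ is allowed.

allowed

ΔL = 0, ±1 (not L=0↔0): L: 1 → 0, ΔL = -1 — ok.
ΔS = 0: S: 0 → 0 — ok.
ΔJ = 0, ±1 (not J=0↔0): J: 1 → 0, ΔJ = -1 — ok.
Parity must change: even → odd — ok.
All four E1 rules are satisfied.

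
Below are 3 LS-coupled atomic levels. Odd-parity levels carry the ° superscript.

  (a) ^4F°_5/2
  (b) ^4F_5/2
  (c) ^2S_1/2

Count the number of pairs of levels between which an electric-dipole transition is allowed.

1

(a)–(b): allowed.
(a)–(c): forbidden (ΔS, ΔL, ΔJ).
(b)–(c): forbidden (parity, ΔS, ΔL, ΔJ).
Allowed pairs: 1 of 3.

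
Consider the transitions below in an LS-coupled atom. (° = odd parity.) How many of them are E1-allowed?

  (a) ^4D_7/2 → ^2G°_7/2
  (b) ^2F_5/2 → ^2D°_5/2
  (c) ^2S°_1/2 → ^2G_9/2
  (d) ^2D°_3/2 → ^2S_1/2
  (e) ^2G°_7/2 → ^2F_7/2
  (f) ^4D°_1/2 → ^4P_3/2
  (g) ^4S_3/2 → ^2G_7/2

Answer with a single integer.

3

(a) forbidden (ΔS, ΔL fail)
(b) allowed
(c) forbidden (ΔL, ΔJ fail)
(d) forbidden (ΔL fails)
(e) allowed
(f) allowed
(g) forbidden (parity, ΔS, ΔL, ΔJ fail)
Total allowed: 3 of 7.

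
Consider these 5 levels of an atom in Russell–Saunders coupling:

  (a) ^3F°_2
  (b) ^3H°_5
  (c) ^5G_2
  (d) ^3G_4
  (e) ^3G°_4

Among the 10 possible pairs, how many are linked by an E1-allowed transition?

(a)–(b): forbidden (parity, ΔL, ΔJ).
(a)–(c): forbidden (ΔS).
(a)–(d): forbidden (ΔJ).
(a)–(e): forbidden (parity, ΔJ).
(b)–(c): forbidden (ΔS, ΔJ).
(b)–(d): allowed.
(b)–(e): forbidden (parity).
(c)–(d): forbidden (parity, ΔS, ΔJ).
(c)–(e): forbidden (ΔS, ΔJ).
(d)–(e): allowed.
Allowed pairs: 2 of 10.

2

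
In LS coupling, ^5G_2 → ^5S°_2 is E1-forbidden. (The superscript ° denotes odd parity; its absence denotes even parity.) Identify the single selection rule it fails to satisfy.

the ΔL = 0, ±1 rule

Reading off the term symbols: S 2→2, L 4→0, J 2→2, parity even→odd.
ΔS = 0: S: 2 → 2 — ok.
ΔL = 0, ±1 (not L=0↔0): L: 4 → 0, ΔL = -4 — fails.
Parity must change: even → odd — ok.
ΔJ = 0, ±1 (not J=0↔0): J: 2 → 2, ΔJ = +0 — ok.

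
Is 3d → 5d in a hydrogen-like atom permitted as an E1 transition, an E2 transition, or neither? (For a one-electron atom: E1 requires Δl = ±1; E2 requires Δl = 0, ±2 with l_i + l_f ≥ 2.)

Δl = 2 − 2 = +0; l_i + l_f = 4.
E1 (Δl = ±1): not satisfied.
E2 (Δl = 0,±2, l_i+l_f ≥ 2): satisfied.

E2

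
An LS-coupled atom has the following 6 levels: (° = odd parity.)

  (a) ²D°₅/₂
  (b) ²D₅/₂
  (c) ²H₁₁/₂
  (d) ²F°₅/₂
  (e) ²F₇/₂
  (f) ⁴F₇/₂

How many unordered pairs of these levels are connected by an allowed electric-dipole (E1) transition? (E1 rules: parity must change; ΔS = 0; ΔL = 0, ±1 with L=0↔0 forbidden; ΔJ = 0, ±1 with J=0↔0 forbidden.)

4

(a)–(b): allowed.
(a)–(c): forbidden (ΔL, ΔJ).
(a)–(d): forbidden (parity).
(a)–(e): allowed.
(a)–(f): forbidden (ΔS).
(b)–(c): forbidden (parity, ΔL, ΔJ).
(b)–(d): allowed.
(b)–(e): forbidden (parity).
(b)–(f): forbidden (parity, ΔS).
(c)–(d): forbidden (ΔL, ΔJ).
(c)–(e): forbidden (parity, ΔL, ΔJ).
(c)–(f): forbidden (parity, ΔS, ΔL, ΔJ).
(d)–(e): allowed.
(d)–(f): forbidden (ΔS).
(e)–(f): forbidden (parity, ΔS).
Allowed pairs: 4 of 15.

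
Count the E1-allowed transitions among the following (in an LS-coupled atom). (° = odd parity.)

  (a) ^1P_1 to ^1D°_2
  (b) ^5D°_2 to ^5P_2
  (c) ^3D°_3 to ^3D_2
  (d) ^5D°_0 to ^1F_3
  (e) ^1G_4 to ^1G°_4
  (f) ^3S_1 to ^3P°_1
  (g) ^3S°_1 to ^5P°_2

5

(a) allowed
(b) allowed
(c) allowed
(d) forbidden (ΔS, ΔJ fail)
(e) allowed
(f) allowed
(g) forbidden (parity, ΔS fail)
Total allowed: 5 of 7.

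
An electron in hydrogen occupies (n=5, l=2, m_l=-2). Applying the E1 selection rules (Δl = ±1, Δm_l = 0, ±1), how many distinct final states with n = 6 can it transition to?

E1 requires Δl = ±1, so l_f ∈ {1, 3}; with 0 ≤ l_f ≤ n_f−1 = 5, the allowed l_f values are {1, 3}.
For l_f = 1: m_f ∈ {m_i−1, m_i, m_i+1} ∩ [−1, 1] = {-1} → 1 state.
For l_f = 3: m_f ∈ {m_i−1, m_i, m_i+1} ∩ [−3, 3] = {-3, -2, -1} → 3 states.
Total: 4.

4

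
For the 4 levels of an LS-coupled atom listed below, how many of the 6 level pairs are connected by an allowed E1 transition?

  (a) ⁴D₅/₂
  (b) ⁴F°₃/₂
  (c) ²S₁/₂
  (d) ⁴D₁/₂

(a)–(b): allowed.
(a)–(c): forbidden (parity, ΔS, ΔL, ΔJ).
(a)–(d): forbidden (parity, ΔJ).
(b)–(c): forbidden (ΔS, ΔL).
(b)–(d): allowed.
(c)–(d): forbidden (parity, ΔS, ΔL).
Allowed pairs: 2 of 6.

2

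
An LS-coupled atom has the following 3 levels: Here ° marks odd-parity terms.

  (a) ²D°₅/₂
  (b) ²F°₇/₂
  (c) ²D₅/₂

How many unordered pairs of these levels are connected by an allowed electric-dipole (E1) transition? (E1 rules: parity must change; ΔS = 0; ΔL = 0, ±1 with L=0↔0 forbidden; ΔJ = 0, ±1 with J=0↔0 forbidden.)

2

(a)–(b): forbidden (parity).
(a)–(c): allowed.
(b)–(c): allowed.
Allowed pairs: 2 of 3.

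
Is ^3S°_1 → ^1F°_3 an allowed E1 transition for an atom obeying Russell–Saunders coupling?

forbidden

Reading off the term symbols: S 1→0, L 0→3, J 1→3, parity odd→odd.
Parity must change: odd → odd — violated.
ΔS = 0: S: 1 → 0 — violated.
ΔL = 0, ±1 (not L=0↔0): L: 0 → 3, ΔL = +3 — violated.
ΔJ = 0, ±1 (not J=0↔0): J: 1 → 3, ΔJ = +2 — violated.
Rule(s) violated: parity, ΔS, ΔL, ΔJ.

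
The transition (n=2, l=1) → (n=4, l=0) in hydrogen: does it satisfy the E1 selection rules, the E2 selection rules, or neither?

E1

Δl = 0 − 1 = -1; l_i + l_f = 1.
E1 (Δl = ±1): satisfied.
E2 (Δl = 0,±2, l_i+l_f ≥ 2): not satisfied.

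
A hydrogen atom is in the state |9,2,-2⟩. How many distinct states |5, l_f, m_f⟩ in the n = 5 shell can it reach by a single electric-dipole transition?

E1 requires Δl = ±1, so l_f ∈ {1, 3}; with 0 ≤ l_f ≤ n_f−1 = 4, the allowed l_f values are {1, 3}.
For l_f = 1: m_f ∈ {m_i−1, m_i, m_i+1} ∩ [−1, 1] = {-1} → 1 state.
For l_f = 3: m_f ∈ {m_i−1, m_i, m_i+1} ∩ [−3, 3] = {-3, -2, -1} → 3 states.
Total: 4.

4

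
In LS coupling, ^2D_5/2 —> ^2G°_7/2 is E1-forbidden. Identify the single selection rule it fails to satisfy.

the ΔL = 0, ±1 rule

Reading off the term symbols: S 1/2→1/2, L 2→4, J 5/2→7/2, parity even→odd.
ΔJ = 0, ±1 (not J=0↔0): J: 5/2 → 7/2, ΔJ = +1 — passes.
ΔS = 0: S: 1/2 → 1/2 — passes.
Parity must change: even → odd — passes.
ΔL = 0, ±1 (not L=0↔0): L: 2 → 4, ΔL = +2 — fails.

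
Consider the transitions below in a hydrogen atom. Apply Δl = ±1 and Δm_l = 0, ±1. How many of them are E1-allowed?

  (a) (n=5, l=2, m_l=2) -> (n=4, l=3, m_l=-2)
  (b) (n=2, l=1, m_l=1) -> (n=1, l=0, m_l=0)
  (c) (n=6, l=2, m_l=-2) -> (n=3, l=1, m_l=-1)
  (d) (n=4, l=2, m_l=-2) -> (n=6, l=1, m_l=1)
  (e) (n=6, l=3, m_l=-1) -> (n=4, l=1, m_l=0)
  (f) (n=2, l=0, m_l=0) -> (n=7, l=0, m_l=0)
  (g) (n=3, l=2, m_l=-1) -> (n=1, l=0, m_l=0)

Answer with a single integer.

(a) forbidden — Δm_l = -4 (E1 requires Δm_l = 0, ±1)
(b) allowed
(c) allowed
(d) forbidden — Δm_l = +3 (E1 requires Δm_l = 0, ±1)
(e) forbidden — Δl = -2 (E1 requires Δl = ±1)
(f) forbidden — Δl = +0 (E1 requires Δl = ±1)
(g) forbidden — Δl = -2 (E1 requires Δl = ±1)
Total allowed: 2 of 7.

2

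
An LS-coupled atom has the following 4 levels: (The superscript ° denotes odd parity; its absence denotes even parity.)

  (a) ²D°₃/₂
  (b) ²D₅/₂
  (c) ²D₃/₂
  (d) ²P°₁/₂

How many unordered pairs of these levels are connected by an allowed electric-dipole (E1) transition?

(a)–(b): allowed.
(a)–(c): allowed.
(a)–(d): forbidden (parity).
(b)–(c): forbidden (parity).
(b)–(d): forbidden (ΔJ).
(c)–(d): allowed.
Allowed pairs: 3 of 6.

3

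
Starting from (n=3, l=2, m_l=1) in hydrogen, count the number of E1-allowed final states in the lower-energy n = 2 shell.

E1 requires Δl = ±1, so l_f ∈ {1, 3}; with 0 ≤ l_f ≤ n_f−1 = 1, the allowed l_f values are {1}.
For l_f = 1: m_f ∈ {m_i−1, m_i, m_i+1} ∩ [−1, 1] = {0, 1} → 2 states.
Total: 2.

2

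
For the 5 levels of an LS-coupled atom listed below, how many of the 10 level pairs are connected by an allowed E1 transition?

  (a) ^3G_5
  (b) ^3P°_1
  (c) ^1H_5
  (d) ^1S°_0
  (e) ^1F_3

(a)–(b): forbidden (ΔL, ΔJ).
(a)–(c): forbidden (parity, ΔS).
(a)–(d): forbidden (ΔS, ΔL, ΔJ).
(a)–(e): forbidden (parity, ΔS, ΔJ).
(b)–(c): forbidden (ΔS, ΔL, ΔJ).
(b)–(d): forbidden (parity, ΔS).
(b)–(e): forbidden (ΔS, ΔL, ΔJ).
(c)–(d): forbidden (ΔL, ΔJ).
(c)–(e): forbidden (parity, ΔL, ΔJ).
(d)–(e): forbidden (ΔL, ΔJ).
Allowed pairs: 0 of 10.

0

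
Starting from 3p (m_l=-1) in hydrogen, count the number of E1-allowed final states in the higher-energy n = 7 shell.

E1 requires Δl = ±1, so l_f ∈ {0, 2}; with 0 ≤ l_f ≤ n_f−1 = 6, the allowed l_f values are {0, 2}.
For l_f = 0: m_f ∈ {m_i−1, m_i, m_i+1} ∩ [−0, 0] = {0} → 1 state.
For l_f = 2: m_f ∈ {m_i−1, m_i, m_i+1} ∩ [−2, 2] = {-2, -1, 0} → 3 states.
Total: 4.

4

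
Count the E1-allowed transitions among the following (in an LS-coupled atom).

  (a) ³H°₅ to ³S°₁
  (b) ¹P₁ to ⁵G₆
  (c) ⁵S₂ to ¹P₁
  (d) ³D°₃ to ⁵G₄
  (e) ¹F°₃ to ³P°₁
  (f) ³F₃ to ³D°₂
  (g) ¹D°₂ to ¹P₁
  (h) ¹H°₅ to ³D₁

2

(a) forbidden (parity, ΔL, ΔJ fail)
(b) forbidden (parity, ΔS, ΔL, ΔJ fail)
(c) forbidden (parity, ΔS fail)
(d) forbidden (ΔS, ΔL fail)
(e) forbidden (parity, ΔS, ΔL, ΔJ fail)
(f) allowed
(g) allowed
(h) forbidden (ΔS, ΔL, ΔJ fail)
Total allowed: 2 of 8.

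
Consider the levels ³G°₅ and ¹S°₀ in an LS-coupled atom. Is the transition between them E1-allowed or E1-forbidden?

Reading off the term symbols: S 1→0, L 4→0, J 5→0, parity odd→odd.
Parity must change: odd → odd — fails.
ΔS = 0: S: 1 → 0 — fails.
ΔJ = 0, ±1 (not J=0↔0): J: 5 → 0, ΔJ = -5 — fails.
ΔL = 0, ±1 (not L=0↔0): L: 4 → 0, ΔL = -4 — fails.
Rule(s) violated: parity, ΔS, ΔL, ΔJ.

forbidden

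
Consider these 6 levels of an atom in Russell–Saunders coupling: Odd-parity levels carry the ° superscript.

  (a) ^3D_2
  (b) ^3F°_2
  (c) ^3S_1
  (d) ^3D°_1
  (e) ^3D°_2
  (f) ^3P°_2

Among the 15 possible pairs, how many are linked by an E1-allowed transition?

(a)–(b): allowed.
(a)–(c): forbidden (parity, ΔL).
(a)–(d): allowed.
(a)–(e): allowed.
(a)–(f): allowed.
(b)–(c): forbidden (ΔL).
(b)–(d): forbidden (parity).
(b)–(e): forbidden (parity).
(b)–(f): forbidden (parity, ΔL).
(c)–(d): forbidden (ΔL).
(c)–(e): forbidden (ΔL).
(c)–(f): allowed.
(d)–(e): forbidden (parity).
(d)–(f): forbidden (parity).
(e)–(f): forbidden (parity).
Allowed pairs: 5 of 15.

5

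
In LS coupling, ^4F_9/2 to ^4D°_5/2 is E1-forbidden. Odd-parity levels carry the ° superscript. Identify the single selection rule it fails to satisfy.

the ΔJ = 0, ±1 rule

Initial level: S=3/2, L=3, J=9/2, parity even. Final level: S=3/2, L=2, J=5/2, parity odd.
Parity must change: even → odd — satisfied.
ΔS = 0: S: 3/2 → 3/2 — satisfied.
ΔL = 0, ±1 (not L=0↔0): L: 3 → 2, ΔL = -1 — satisfied.
ΔJ = 0, ±1 (not J=0↔0): J: 9/2 → 5/2, ΔJ = -2 — violated.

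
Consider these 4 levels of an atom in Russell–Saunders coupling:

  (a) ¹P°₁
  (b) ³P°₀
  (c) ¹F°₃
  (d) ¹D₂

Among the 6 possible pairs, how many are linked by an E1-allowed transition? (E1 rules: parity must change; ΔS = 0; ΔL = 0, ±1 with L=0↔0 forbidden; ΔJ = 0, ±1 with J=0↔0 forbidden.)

(a)–(b): forbidden (parity, ΔS).
(a)–(c): forbidden (parity, ΔL, ΔJ).
(a)–(d): allowed.
(b)–(c): forbidden (parity, ΔS, ΔL, ΔJ).
(b)–(d): forbidden (ΔS, ΔJ).
(c)–(d): allowed.
Allowed pairs: 2 of 6.

2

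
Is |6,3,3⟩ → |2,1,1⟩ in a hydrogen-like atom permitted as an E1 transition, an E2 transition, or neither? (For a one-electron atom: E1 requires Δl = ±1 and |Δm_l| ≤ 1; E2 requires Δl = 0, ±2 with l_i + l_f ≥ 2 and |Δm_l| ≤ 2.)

Δl = 1 − 3 = -2; l_i + l_f = 4.
Δm_l = -2.
E1 (Δl = ±1, |Δm_l| ≤ 1): not satisfied.
E2 (Δl = 0,±2, l_i+l_f ≥ 2, |Δm_l| ≤ 2): satisfied.

E2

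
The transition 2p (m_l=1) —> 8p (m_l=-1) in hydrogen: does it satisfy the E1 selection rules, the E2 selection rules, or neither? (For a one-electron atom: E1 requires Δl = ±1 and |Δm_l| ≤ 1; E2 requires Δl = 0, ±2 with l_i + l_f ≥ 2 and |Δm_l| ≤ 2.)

Δl = 1 − 1 = +0; l_i + l_f = 2.
Δm_l = -2.
E1 (Δl = ±1, |Δm_l| ≤ 1): not satisfied.
E2 (Δl = 0,±2, l_i+l_f ≥ 2, |Δm_l| ≤ 2): satisfied.

E2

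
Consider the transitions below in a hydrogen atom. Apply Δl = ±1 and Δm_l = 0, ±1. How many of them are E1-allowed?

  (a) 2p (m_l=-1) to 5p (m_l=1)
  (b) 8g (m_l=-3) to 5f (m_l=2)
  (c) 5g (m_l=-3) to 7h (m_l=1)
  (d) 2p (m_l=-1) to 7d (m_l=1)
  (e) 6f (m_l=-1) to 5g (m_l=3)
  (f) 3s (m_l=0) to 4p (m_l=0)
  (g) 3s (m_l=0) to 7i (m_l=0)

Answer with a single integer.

(a) forbidden — Δl = +0 (E1 requires Δl = ±1); Δm_l = +2 (E1 requires Δm_l = 0, ±1)
(b) forbidden — Δm_l = +5 (E1 requires Δm_l = 0, ±1)
(c) forbidden — Δm_l = +4 (E1 requires Δm_l = 0, ±1)
(d) forbidden — Δm_l = +2 (E1 requires Δm_l = 0, ±1)
(e) forbidden — Δm_l = +4 (E1 requires Δm_l = 0, ±1)
(f) allowed
(g) forbidden — Δl = +6 (E1 requires Δl = ±1)
Total allowed: 1 of 7.

1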